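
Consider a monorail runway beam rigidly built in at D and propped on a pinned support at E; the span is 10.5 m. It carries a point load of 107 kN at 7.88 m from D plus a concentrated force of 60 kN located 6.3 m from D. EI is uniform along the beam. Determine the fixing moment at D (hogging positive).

M_D = 237.3 kN·m

Choose R_E as the redundant. The primary structure is the cantilever fixed at D.
Primary-structure tip deflection at E by superposition:
  point load 107 at a = 7.88: Pa²(3L − a)/(6EI) = 26156/EI
  point load 60 at a = 6.3: Pa²(3L − a)/(6EI) = 10002/EI
  δ_0 = 36157/EI
Tip deflection under a unit load at E: L³/(3EI) = 385.9/EI.
Compatibility at E: δ_0 − R_E·δ_{EE} = 0, so R_E = 36157/385.9 = 93.7 kN.
Moment equilibrium about D: M_D = Σ(load moments about D) − R_E·L = 1221 − 93.7×10.5 = 237.3 kN·m.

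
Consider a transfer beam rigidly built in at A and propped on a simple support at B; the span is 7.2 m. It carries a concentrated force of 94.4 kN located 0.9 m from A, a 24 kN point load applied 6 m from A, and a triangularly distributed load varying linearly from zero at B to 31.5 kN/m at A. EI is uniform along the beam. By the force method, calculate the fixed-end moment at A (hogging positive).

M_A = 192.6 kN·m

Take the reaction at B as the redundant and release it; the primary structure is a cantilever fixed at A.
Primary-structure tip deflection at B by superposition:
  point load 94.4 at a = 0.9: Pa²(3L − a)/(6EI) = 263.8/EI
  point load 24 at a = 6: Pa²(3L − a)/(6EI) = 2246/EI
  triangular load, peak 31.5 at the fixed end: w₀L⁴/(30EI) = 2822/EI
  δ_0 = 5332/EI
Tip deflection under a unit load at B: L³/(3EI) = 124.4/EI.
Compatibility at B: δ_0 − R_B·δ_{BB} = 0, so R_B = 5332/124.4 = 42.86 kN.
Moment equilibrium about A: M_A = Σ(load moments about A) − R_B·L = 501.1 − 42.86×7.2 = 192.6 kN·m.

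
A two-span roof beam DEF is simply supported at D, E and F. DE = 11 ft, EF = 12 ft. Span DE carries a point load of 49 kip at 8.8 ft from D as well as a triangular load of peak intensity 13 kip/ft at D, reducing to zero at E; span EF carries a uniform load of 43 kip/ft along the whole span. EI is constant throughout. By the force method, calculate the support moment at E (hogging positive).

M_E = 484.8 kip·ft

Release continuity at E by inserting a hinge; the redundant is the internal moment M_E. The primary structure is two simply-supported spans DE and EF.
Rotations at E on the released spans (each span's end-slope, ×1/EI):
  span DE: point load 49 at a = 8.8: Pab(L + a)/(6LEI) = 284.6/EI
  span DE: triangular load, peak 13: 7w₀L³/(360EI) = 336.4/EI
  span EF: UDL 43: wL³/(24EI) = 3096/EI
  relative rotation θ_0 = (621 + 3096)/EI = 3717/EI
A unit hogging moment at E produces rotation L₁/(3EI) + L₂/(3EI) = 7.667/EI.
Slope continuity at E: θ_0 = M_E·7.667/EI, so M_E = 3717/7.667 = 484.8 kip·ft (hogging).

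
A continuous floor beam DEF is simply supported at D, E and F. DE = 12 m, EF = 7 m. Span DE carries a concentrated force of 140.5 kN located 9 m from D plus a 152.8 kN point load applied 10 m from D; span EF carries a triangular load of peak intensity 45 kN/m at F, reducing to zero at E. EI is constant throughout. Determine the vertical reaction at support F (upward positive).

Insert a hinge at E; M_E is the redundant, and each span becomes simply supported.
Rotations at E on the released spans (each span's end-slope, ×1/EI):
  span DE: point load 140.5 at a = 9: Pab(L + a)/(6LEI) = 1106/EI
  span DE: point load 152.8 at a = 10: Pab(L + a)/(6LEI) = 933.8/EI
  span EF: triangular load, peak 45: 7w₀L³/(360EI) = 300.1/EI
  relative rotation θ_0 = (2040 + 300.1)/EI = 2340/EI
A unit hogging moment at E produces rotation L₁/(3EI) + L₂/(3EI) = 6.333/EI.
Compatibility: M_E·(L₁+L₂)/(3EI) = θ_0, giving M_E = 369.5 kN·m (hogging).
Span EF, ΣM about F: R_E^{EF}·7 = 367.5 + 369.5, so R_E^{EF} = 105.3 kN and R_F = 157.5 − 105.3 = 52.21 kN.

R_F = 52.21 kN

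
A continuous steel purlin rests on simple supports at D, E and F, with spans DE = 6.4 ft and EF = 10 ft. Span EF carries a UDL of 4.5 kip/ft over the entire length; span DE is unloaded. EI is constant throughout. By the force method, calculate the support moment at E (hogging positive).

Insert a hinge at E; M_E is the redundant, and each span becomes simply supported.
Discontinuity in slope at E on the released structure — sum the simple-span end rotations:
  span EF: UDL 4.5: wL³/(24EI) = 187.5/EI
  relative rotation θ_0 = (0 + 187.5)/EI = 187.5/EI
A unit hogging moment at E produces rotation L₁/(3EI) + L₂/(3EI) = 5.467/EI.
Compatibility: M_E·(L₁+L₂)/(3EI) = θ_0, giving M_E = 34.3 kip·ft (hogging).

M_E = 34.3 kip·ft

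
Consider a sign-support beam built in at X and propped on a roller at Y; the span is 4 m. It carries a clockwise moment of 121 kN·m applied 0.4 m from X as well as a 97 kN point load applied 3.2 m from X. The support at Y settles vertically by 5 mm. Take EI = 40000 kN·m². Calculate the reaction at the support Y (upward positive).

R_Y = 67.53 kN

Take the reaction at Y as the redundant and release it; the primary structure is a cantilever fixed at X.
Free-end deflection of the primary structure under the applied loading (downward +):
  clockwise couple 121 at a = 0.4: M₀a(2L − a)/(2EI) = 183.9/EI
  point load 97 at a = 3.2: Pa²(3L − a)/(6EI) = 1457/EI
  δ_0 = 1641/EI
Tip deflection under a unit load at Y: L³/(3EI) = 21.33/EI.
With EI = 40000 kN·m²: δ_0 = 0.041018 m and δ_{YY} = 0.000533 m/kN.
Compatibility — the beam at Y must follow the support down by 0.005 m: δ_0 − R_Y·δ_{YY} = 0.005, so R_Y = (0.041018 − 0.005)/0.000533 = 67.53 kN.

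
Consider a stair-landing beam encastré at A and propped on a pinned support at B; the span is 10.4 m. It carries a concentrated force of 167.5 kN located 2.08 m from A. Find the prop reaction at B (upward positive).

R_B = 9.38 kN

Remove the prop at B; the released (primary) structure is a cantilever built in at A.
Downward deflection at the released point B due to the loads:
  point load 167.5 at a = 2.08: Pa²(3L − a)/(6EI) = 3517/EI
Flexibility coefficient — unit upward force at B: δ_{BB} = L³/(3EI) = 375/EI.
Compatibility at B: δ_0 − R_B·δ_{BB} = 0, so R_B = 3517/375 = 9.38 kN.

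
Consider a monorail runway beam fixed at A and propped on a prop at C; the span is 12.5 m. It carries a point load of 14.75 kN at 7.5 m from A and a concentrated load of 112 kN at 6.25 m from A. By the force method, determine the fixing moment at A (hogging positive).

M_A = 293.5 kN·m

Release the roller at C. Primary structure: cantilever fixed at A.
Deflection at C on the released cantilever, summing each load's contribution:
  point load 14.75 at a = 7.5: Pa²(3L − a)/(6EI) = 4148/EI
  point load 112 at a = 6.25: Pa²(3L − a)/(6EI) = 22786/EI
  δ_0 = 26935/EI
Flexibility coefficient — unit upward force at C: δ_{CC} = L³/(3EI) = 651/EI.
The prop prevents deflection at C: R_C = δ_0/δ_{CC} = 26935/651 = 41.37 kN.
Moment equilibrium about A: M_A = Σ(load moments about A) − R_C·L = 810.6 − 41.37×12.5 = 293.5 kN·m.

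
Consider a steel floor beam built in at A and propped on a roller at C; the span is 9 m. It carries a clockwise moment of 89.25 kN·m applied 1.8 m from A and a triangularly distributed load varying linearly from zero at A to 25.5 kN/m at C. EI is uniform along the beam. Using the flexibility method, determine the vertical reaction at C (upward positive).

R_C = 68.47 kN

Choose R_C as the redundant. The primary structure is the cantilever fixed at A.
Deflection at C on the released cantilever, summing each load's contribution:
  clockwise couple 89.25 at a = 1.8: M₀a(2L − a)/(2EI) = 1301/EI
  triangular load, peak 25.5 at the free end: 11w₀L⁴/(120EI) = 15336/EI
  δ_0 = 16638/EI
Tip deflection under a unit load at C: L³/(3EI) = 243/EI.
Compatibility at C: δ_0 − R_C·δ_{CC} = 0, so R_C = 16638/243 = 68.47 kN.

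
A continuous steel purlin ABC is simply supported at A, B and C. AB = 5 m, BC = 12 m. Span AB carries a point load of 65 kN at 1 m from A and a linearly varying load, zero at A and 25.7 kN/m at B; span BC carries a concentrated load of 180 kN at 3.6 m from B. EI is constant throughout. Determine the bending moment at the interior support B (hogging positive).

Insert a hinge at B; M_B is the redundant, and each span becomes simply supported.
Discontinuity in slope at B on the released structure — sum the simple-span end rotations:
  span AB: point load 65 at a = 1: Pab(L + a)/(6LEI) = 52/EI
  span AB: triangular load, peak 25.7: w₀L³/(45EI) = 71.39/EI
  span BC: point load 180 at a = 3.6: Pab(L + b)/(6LEI) = 1542/EI
  relative rotation θ_0 = (123.4 + 1542)/EI = 1666/EI
A unit hogging moment at B produces rotation L₁/(3EI) + L₂/(3EI) = 5.667/EI.
Slope continuity at B: θ_0 = M_B·5.667/EI, so M_B = 1666/5.667 = 293.9 kN·m (hogging).

M_B = 293.9 kN·m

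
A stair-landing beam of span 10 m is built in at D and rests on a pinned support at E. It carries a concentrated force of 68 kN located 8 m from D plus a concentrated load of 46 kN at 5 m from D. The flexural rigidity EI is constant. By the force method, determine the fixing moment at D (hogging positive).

M_D = 151.5 kN·m

Take the reaction at E as the redundant and release it; the primary structure is a cantilever fixed at D.
Free-end deflection of the primary structure under the applied loading (downward +):
  point load 68 at a = 8: Pa²(3L − a)/(6EI) = 15957/EI
  point load 46 at a = 5: Pa²(3L − a)/(6EI) = 4792/EI
  δ_0 = 20749/EI
Tip deflection under a unit load at E: L³/(3EI) = 333.3/EI.
Compatibility at E: δ_0 − R_E·δ_{EE} = 0, so R_E = 20749/333.3 = 62.25 kN.
Moment equilibrium about D: M_D = Σ(load moments about D) − R_E·L = 774 − 62.25×10 = 151.5 kN·m.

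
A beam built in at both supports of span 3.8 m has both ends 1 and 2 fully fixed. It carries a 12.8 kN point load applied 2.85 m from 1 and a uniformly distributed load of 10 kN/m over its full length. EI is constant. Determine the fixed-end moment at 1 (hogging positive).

M_1 = 14.31 kN·m

Release both end moments; the primary structure is a simply-supported span 12 with redundants M_1 and M_2.
Simple-span end rotations at 1 and 2 under the given loads:
  at 1: point load 12.8 at a = 2.85: Pab(L + b)/(6LEI) = 7.22/EI
  at 2: point load 12.8 at a = 2.85: Pab(L + a)/(6LEI) = 10.11/EI
  at 1: UDL 10: wL³/(24EI) = 22.86/EI
  at 2: UDL 10: wL³/(24EI) = 22.86/EI
  θ_10 = 30.08/EI,  θ_20 = 32.97/EI
Flexibility coefficients: a unit moment at one end gives L/(3EI) there and L/(6EI) at the far end, so f₁₁ = f₂₂ = 1.267/EI and f₁₂ = f₂₁ = 0.6333/EI.
Compatibility — zero rotation at each built-in end:
  1.267 M_1 + 0.6333 M_2 = 30.08
  0.6333 M_1 + 1.267 M_2 = 32.97
Solving the pair gives M_1 = 14.31 kN·m and M_2 = 18.87 kN·m (hogging).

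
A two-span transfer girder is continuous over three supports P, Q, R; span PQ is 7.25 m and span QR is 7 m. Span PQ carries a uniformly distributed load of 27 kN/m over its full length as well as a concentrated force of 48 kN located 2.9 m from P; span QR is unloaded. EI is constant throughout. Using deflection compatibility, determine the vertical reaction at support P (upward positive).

R_P = 110.1 kN

Take M_Q as the redundant. Released structure: two simple spans PQ and QR with a hinge at Q.
Discontinuity in slope at Q on the released structure — sum the simple-span end rotations:
  span PQ: UDL 27: wL³/(24EI) = 428.7/EI
  span PQ: point load 48 at a = 2.9: Pab(L + a)/(6LEI) = 141.3/EI
  relative rotation θ_0 = (570 + 0)/EI = 570/EI
A unit hogging moment at Q produces rotation L₁/(3EI) + L₂/(3EI) = 4.75/EI.
Compatibility: M_Q·(L₁+L₂)/(3EI) = θ_0, giving M_Q = 120 kN·m (hogging).
Span PQ, ΣM about P with M_Q applied at Q: R_Q^{PQ}·7.25 = 848.8 + 120, so R_Q^{PQ} = 133.6 kN and R_P = 243.8 − 133.6 = 110.1 kN.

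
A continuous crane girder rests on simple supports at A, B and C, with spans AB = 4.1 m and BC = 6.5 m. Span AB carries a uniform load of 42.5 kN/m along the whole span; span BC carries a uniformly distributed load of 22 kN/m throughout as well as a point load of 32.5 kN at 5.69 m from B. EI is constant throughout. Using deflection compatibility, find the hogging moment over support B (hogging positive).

M_B = 113.7 kN·m

Insert a hinge at B; M_B is the redundant, and each span becomes simply supported.
Rotations at B on the released spans (each span's end-slope, ×1/EI):
  span AB: UDL 42.5: wL³/(24EI) = 122/EI
  span BC: UDL 22: wL³/(24EI) = 251.7/EI
  span BC: point load 32.5 at a = 5.69: Pab(L + b)/(6LEI) = 28.08/EI
  relative rotation θ_0 = (122 + 279.8)/EI = 401.9/EI
A unit hogging moment at B produces rotation L₁/(3EI) + L₂/(3EI) = 3.533/EI.
Compatibility: M_B·(L₁+L₂)/(3EI) = θ_0, giving M_B = 113.7 kN·m (hogging).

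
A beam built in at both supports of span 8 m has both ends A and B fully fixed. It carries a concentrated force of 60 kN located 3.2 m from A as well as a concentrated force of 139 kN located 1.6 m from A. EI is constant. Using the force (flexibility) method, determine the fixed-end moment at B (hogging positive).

Release both end moments; the primary structure is a simply-supported span AB with redundants M_A and M_B.
End rotations of the released simple span under the applied load (×1/EI):
  at A: point load 60 at a = 3.2: Pab(L + b)/(6LEI) = 245.8/EI
  at B: point load 60 at a = 3.2: Pab(L + a)/(6LEI) = 215/EI
  at A: point load 139 at a = 1.6: Pab(L + b)/(6LEI) = 427/EI
  at B: point load 139 at a = 1.6: Pab(L + a)/(6LEI) = 284.7/EI
  θ_A0 = 672.8/EI,  θ_B0 = 499.7/EI
Flexibility coefficients: a unit moment at one end gives L/(3EI) there and L/(6EI) at the far end, so f₁₁ = f₂₂ = 2.667/EI and f₁₂ = f₂₁ = 1.333/EI.
Compatibility — zero rotation at each built-in end:
  2.667 M_A + 1.333 M_B = 672.8
  1.333 M_A + 2.667 M_B = 499.7
Solving the pair gives M_A = 211.5 kN·m and M_B = 81.66 kN·m (hogging).

M_B = 81.66 kN·m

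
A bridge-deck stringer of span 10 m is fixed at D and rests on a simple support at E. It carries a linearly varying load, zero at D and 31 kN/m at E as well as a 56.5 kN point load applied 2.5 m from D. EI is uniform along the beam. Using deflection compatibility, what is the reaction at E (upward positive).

Take the reaction at E as the redundant and release it; the primary structure is a cantilever fixed at D.
Downward deflection at the released point E due to the loads:
  triangular load, peak 31 at the free end: 11w₀L⁴/(120EI) = 28417/EI
  point load 56.5 at a = 2.5: Pa²(3L − a)/(6EI) = 1618/EI
  δ_0 = 30035/EI
Tip deflection under a unit load at E: L³/(3EI) = 333.3/EI.
Compatibility at E: δ_0 − R_E·δ_{EE} = 0, so R_E = 30035/333.3 = 90.11 kN.

R_E = 90.11 kN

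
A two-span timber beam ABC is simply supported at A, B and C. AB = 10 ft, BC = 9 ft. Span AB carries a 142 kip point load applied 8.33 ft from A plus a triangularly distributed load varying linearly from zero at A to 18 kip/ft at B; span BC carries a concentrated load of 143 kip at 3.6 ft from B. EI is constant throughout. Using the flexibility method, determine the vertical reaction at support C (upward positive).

Insert a hinge at B; M_B is the redundant, and each span becomes simply supported.
Rotations at B on the released spans (each span's end-slope, ×1/EI):
  span AB: point load 142 at a = 8.33: Pab(L + a)/(6LEI) = 603.5/EI
  span AB: triangular load, peak 18: w₀L³/(45EI) = 400/EI
  span BC: point load 143 at a = 3.6: Pab(L + b)/(6LEI) = 741.3/EI
  relative rotation θ_0 = (1003 + 741.3)/EI = 1745/EI
A unit hogging moment at B produces rotation L₁/(3EI) + L₂/(3EI) = 6.333/EI.
Slope continuity at B: θ_0 = M_B·6.333/EI, so M_B = 1745/6.333 = 275.5 kip·ft (hogging).
Span BC, ΣM about C: R_B^{BC}·9 = 772.2 + 275.5, so R_B^{BC} = 116.4 kip and R_C = 143 − 116.4 = 26.59 kip.

R_C = 26.59 kip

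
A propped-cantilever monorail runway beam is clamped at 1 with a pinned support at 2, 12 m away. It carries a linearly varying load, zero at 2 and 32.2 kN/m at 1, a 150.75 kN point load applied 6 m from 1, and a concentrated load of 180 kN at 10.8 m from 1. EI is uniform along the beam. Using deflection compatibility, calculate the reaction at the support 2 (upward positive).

Take the reaction at 2 as the redundant and release it; the primary structure is a cantilever fixed at 1.
Downward deflection at the released point 2 due to the loads:
  triangular load, peak 32.2 at the fixed end: w₀L⁴/(30EI) = 22257/EI
  point load 150.75 at a = 6: Pa²(3L − a)/(6EI) = 27135/EI
  point load 180 at a = 10.8: Pa²(3L − a)/(6EI) = 88180/EI
  δ_0 = 137571/EI
Tip deflection under a unit load at 2: L³/(3EI) = 576/EI.
Compatibility at 2: δ_0 − R_2·δ_{22} = 0, so R_2 = 137571/576 = 238.8 kN.

R_2 = 238.8 kN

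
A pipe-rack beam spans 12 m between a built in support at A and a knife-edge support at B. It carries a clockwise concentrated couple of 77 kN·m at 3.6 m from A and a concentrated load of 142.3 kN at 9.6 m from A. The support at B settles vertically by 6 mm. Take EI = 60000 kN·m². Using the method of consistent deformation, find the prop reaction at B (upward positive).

Choose R_B as the redundant. The primary structure is the cantilever fixed at A.
Primary-structure tip deflection at B by superposition:
  clockwise couple 77 at a = 3.6: M₀a(2L − a)/(2EI) = 2827/EI
  point load 142.3 at a = 9.6: Pa²(3L − a)/(6EI) = 57703/EI
  δ_0 = 60531/EI
Tip deflection under a unit load at B: L³/(3EI) = 576/EI.
With EI = 60000 kN·m²: δ_0 = 1.0088 m and δ_{BB} = 0.0096 m/kN.
Compatibility — the beam at B must follow the support down by 0.006 m: δ_0 − R_B·δ_{BB} = 0.006, so R_B = (1.0088 − 0.006)/0.0096 = 104.5 kN.

R_B = 104.5 kN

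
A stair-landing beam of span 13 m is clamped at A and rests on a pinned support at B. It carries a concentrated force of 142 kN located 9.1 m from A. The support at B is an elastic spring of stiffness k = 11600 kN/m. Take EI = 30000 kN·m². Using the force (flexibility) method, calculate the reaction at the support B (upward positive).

Choose R_B as the redundant. The primary structure is the cantilever fixed at A.
Downward deflection at the released point B due to the loads:
  point load 142 at a = 9.1: Pa²(3L − a)/(6EI) = 58599/EI
Tip deflection under a unit load at B: L³/(3EI) = 732.3/EI.
With EI = 30000 kN·m²: δ_0 = 1.9533 m and δ_{BB} = 0.024411 m/kN.
Compatibility — the spring shortens by R_B/k under the reaction it provides: δ_0 − R_B·δ_{BB} = R_B/k. With 1/k = 0.000086 m/kN, R_B = δ_0 / (δ_{BB} + 1/k) = 1.9533 / (0.024411 + 0.000086) = 79.74 kN.

R_B = 79.74 kN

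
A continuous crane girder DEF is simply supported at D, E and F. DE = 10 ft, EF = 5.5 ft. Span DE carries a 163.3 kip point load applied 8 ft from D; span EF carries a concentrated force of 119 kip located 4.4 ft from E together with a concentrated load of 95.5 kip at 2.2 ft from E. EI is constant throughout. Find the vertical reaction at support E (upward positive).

Take M_E as the redundant. Released structure: two simple spans DE and EF with a hinge at E.
End slopes at the hinge E, treating each span as simply supported:
  span DE: point load 163.3 at a = 8: Pab(L + a)/(6LEI) = 783.8/EI
  span EF: point load 119 at a = 4.4: Pab(L + b)/(6LEI) = 115.2/EI
  span EF: point load 95.5 at a = 2.2: Pab(L + b)/(6LEI) = 184.9/EI
  relative rotation θ_0 = (783.8 + 300.1)/EI = 1084/EI
A unit hogging moment at E produces rotation L₁/(3EI) + L₂/(3EI) = 5.167/EI.
Compatibility: M_E·(L₁+L₂)/(3EI) = θ_0, giving M_E = 209.8 kip·ft (hogging).
Span DE, ΣM about D with M_E applied at E: R_E^{DE}·10 = 1306 + 209.8, so R_E^{DE} = 151.6 kip and R_D = 163.3 − 151.6 = 11.68 kip.
Span EF, ΣM about F: R_E^{EF}·5.5 = 446.1 + 209.8, so R_E^{EF} = 119.2 kip and R_F = 214.5 − 119.2 = 95.26 kip.
R_E = 151.6 + 119.2 = 270.9 kip.

R_E = 270.9 kip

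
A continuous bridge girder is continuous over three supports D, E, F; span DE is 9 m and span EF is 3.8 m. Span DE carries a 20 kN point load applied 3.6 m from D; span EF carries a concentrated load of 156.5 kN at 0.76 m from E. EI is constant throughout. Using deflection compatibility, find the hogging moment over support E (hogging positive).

M_E = 46.69 kN·m

Release continuity at E by inserting a hinge; the redundant is the internal moment M_E. The primary structure is two simply-supported spans DE and EF.
Rotations at E on the released spans (each span's end-slope, ×1/EI):
  span DE: point load 20 at a = 3.6: Pab(L + a)/(6LEI) = 90.72/EI
  span EF: point load 156.5 at a = 0.76: Pab(L + b)/(6LEI) = 108.5/EI
  relative rotation θ_0 = (90.72 + 108.5)/EI = 199.2/EI
A unit hogging moment at E produces rotation L₁/(3EI) + L₂/(3EI) = 4.267/EI.
Compatibility: M_E·(L₁+L₂)/(3EI) = θ_0, giving M_E = 46.69 kN·m (hogging).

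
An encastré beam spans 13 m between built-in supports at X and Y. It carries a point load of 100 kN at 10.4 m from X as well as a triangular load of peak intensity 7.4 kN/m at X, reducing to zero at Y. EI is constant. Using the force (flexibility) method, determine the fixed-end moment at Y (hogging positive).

Take the two fixed-end moments M_X, M_Y as redundants; the released structure is the simple span XY.
End rotations of the released simple span under the applied load (×1/EI):
  at X: point load 100 at a = 10.4: Pab(L + b)/(6LEI) = 540.8/EI
  at Y: point load 100 at a = 10.4: Pab(L + a)/(6LEI) = 811.2/EI
  at X: triangular load, peak 7.4: w₀L³/(45EI) = 361.3/EI
  at Y: triangular load, peak 7.4: 7w₀L³/(360EI) = 316.1/EI
  θ_X0 = 902.1/EI,  θ_Y0 = 1127/EI
Flexibility coefficients: a unit moment at one end gives L/(3EI) there and L/(6EI) at the far end, so f₁₁ = f₂₂ = 4.333/EI and f₁₂ = f₂₁ = 2.167/EI.
Compatibility — zero rotation at each built-in end:
  4.333 M_X + 2.167 M_Y = 902.1
  2.167 M_X + 4.333 M_Y = 1127
Solving the pair gives M_X = 104.1 kN·m and M_Y = 208.1 kN·m (hogging).

M_Y = 208.1 kN·m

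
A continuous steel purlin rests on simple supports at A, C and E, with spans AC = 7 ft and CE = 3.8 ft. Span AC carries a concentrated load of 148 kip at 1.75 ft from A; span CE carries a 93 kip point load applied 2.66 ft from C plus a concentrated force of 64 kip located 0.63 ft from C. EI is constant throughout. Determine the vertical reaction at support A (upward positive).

R_A = 95.78 kip

Release continuity at C by inserting a hinge; the redundant is the internal moment M_C. The primary structure is two simply-supported spans AC and CE.
Discontinuity in slope at C on the released structure — sum the simple-span end rotations:
  span AC: point load 148 at a = 1.75: Pab(L + a)/(6LEI) = 283.3/EI
  span CE: point load 93 at a = 2.66: Pab(L + b)/(6LEI) = 61.1/EI
  span CE: point load 64 at a = 0.63: Pab(L + b)/(6LEI) = 39.07/EI
  relative rotation θ_0 = (283.3 + 100.2)/EI = 383.5/EI
A unit hogging moment at C produces rotation L₁/(3EI) + L₂/(3EI) = 3.6/EI.
Compatibility: M_C·(L₁+L₂)/(3EI) = θ_0, giving M_C = 106.5 kip·ft (hogging).
Span AC, ΣM about A with M_C applied at C: R_C^{AC}·7 = 259 + 106.5, so R_C^{AC} = 52.22 kip and R_A = 148 − 52.22 = 95.78 kip.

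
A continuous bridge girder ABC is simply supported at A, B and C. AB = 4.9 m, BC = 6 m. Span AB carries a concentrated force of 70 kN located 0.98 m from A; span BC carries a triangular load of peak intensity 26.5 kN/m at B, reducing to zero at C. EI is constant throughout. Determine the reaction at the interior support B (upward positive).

R_B = 85.47 kN

Release continuity at B by inserting a hinge; the redundant is the internal moment M_B. The primary structure is two simply-supported spans AB and BC.
Rotations at B on the released spans (each span's end-slope, ×1/EI):
  span AB: point load 70 at a = 0.98: Pab(L + a)/(6LEI) = 53.78/EI
  span BC: triangular load, peak 26.5: w₀L³/(45EI) = 127.2/EI
  relative rotation θ_0 = (53.78 + 127.2)/EI = 181/EI
A unit hogging moment at B produces rotation L₁/(3EI) + L₂/(3EI) = 3.633/EI.
Slope continuity at B: θ_0 = M_B·3.633/EI, so M_B = 181/3.633 = 49.81 kN·m (hogging).
Span AB, ΣM about A with M_B applied at B: R_B^{AB}·4.9 = 68.6 + 49.81, so R_B^{AB} = 24.17 kN and R_A = 70 − 24.17 = 45.83 kN.
Span BC, ΣM about C: R_B^{BC}·6 = 318 + 49.81, so R_B^{BC} = 61.3 kN and R_C = 79.5 − 61.3 = 18.2 kN.
R_B = 24.17 + 61.3 = 85.47 kN.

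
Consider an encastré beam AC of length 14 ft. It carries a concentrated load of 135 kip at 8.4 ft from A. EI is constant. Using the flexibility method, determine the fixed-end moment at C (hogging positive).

M_C = 272.2 kip·ft

Take the two fixed-end moments M_A, M_C as redundants; the released structure is the simple span AC.
On the primary (simply-supported) span, the end slopes from the loading are:
  at A: point load 135 at a = 8.4: Pab(L + b)/(6LEI) = 1482/EI
  at C: point load 135 at a = 8.4: Pab(L + a)/(6LEI) = 1693/EI
  θ_A0 = 1482/EI,  θ_C0 = 1693/EI
Flexibility coefficients: a unit moment at one end gives L/(3EI) there and L/(6EI) at the far end, so f₁₁ = f₂₂ = 4.667/EI and f₁₂ = f₂₁ = 2.333/EI.
Compatibility — zero rotation at each built-in end:
  4.667 M_A + 2.333 M_C = 1482
  2.333 M_A + 4.667 M_C = 1693
Solving the pair gives M_A = 181.4 kip·ft and M_C = 272.2 kip·ft (hogging).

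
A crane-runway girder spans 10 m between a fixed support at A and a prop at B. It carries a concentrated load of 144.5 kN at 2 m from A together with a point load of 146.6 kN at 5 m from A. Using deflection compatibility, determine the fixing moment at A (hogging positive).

Choose R_B as the redundant. The primary structure is the cantilever fixed at A.
Primary-structure tip deflection at B by superposition:
  point load 144.5 at a = 2: Pa²(3L − a)/(6EI) = 2697/EI
  point load 146.6 at a = 5: Pa²(3L − a)/(6EI) = 15271/EI
  δ_0 = 17968/EI
Tip deflection under a unit load at B: L³/(3EI) = 333.3/EI.
The prop prevents deflection at B: R_B = δ_0/δ_{BB} = 17968/333.3 = 53.9 kN.
Moment equilibrium about A: M_A = Σ(load moments about A) − R_B·L = 1022 − 53.9×10 = 483 kN·m.

M_A = 483 kN·m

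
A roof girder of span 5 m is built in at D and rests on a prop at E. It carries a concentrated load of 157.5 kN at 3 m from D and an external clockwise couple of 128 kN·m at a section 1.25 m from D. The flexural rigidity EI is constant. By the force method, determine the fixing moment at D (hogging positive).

Release the roller at E. Primary structure: cantilever fixed at D.
Deflection at E on the released cantilever, summing each load's contribution:
  point load 157.5 at a = 3: Pa²(3L − a)/(6EI) = 2835/EI
  clockwise couple 128 at a = 1.25: M₀a(2L − a)/(2EI) = 700/EI
  δ_0 = 3535/EI
Flexibility coefficient — unit upward force at E: δ_{EE} = L³/(3EI) = 41.67/EI.
Compatibility at E: δ_0 − R_E·δ_{EE} = 0, so R_E = 3535/41.67 = 84.84 kN.
Moment equilibrium about D: M_D = Σ(load moments about D) − R_E·L = 600.5 − 84.84×5 = 176.3 kN·m.

M_D = 176.3 kN·m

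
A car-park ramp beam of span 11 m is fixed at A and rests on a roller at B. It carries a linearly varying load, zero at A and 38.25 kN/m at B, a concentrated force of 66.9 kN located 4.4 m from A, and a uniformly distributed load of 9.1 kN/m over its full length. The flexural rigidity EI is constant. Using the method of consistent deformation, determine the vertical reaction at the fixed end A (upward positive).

R_A = 210.2 kN

Release the roller at B. Primary structure: cantilever fixed at A.
Free-end deflection of the primary structure under the applied loading (downward +):
  triangular load, peak 38.25 at the free end: 11w₀L⁴/(120EI) = 51335/EI
  point load 66.9 at a = 4.4: Pa²(3L − a)/(6EI) = 6174/EI
  UDL 9.1: wL⁴/(8EI) = 16654/EI
  δ_0 = 74163/EI
Flexibility coefficient — unit upward force at B: δ_{BB} = L³/(3EI) = 443.7/EI.
Compatibility at B: δ_0 − R_B·δ_{BB} = 0, so R_B = 74163/443.7 = 167.2 kN.
Vertical equilibrium: R_A = ΣP − R_B = 377.4 − 167.2 = 210.2 kN.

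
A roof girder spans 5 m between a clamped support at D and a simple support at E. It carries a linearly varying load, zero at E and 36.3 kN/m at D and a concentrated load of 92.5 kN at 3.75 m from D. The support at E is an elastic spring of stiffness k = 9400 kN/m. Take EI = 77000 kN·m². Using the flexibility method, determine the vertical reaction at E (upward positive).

Choose R_E as the redundant. The primary structure is the cantilever fixed at D.
Deflection at E on the released cantilever, summing each load's contribution:
  triangular load, peak 36.3 at the fixed end: w₀L⁴/(30EI) = 756.2/EI
  point load 92.5 at a = 3.75: Pa²(3L − a)/(6EI) = 2439/EI
  δ_0 = 3195/EI
Flexibility coefficient — unit upward force at E: δ_{EE} = L³/(3EI) = 41.67/EI.
With EI = 77000 kN·m²: δ_0 = 0.041496 m and δ_{EE} = 0.000541 m/kN.
Compatibility — the spring shortens by R_E/k under the reaction it provides: δ_0 − R_E·δ_{EE} = R_E/k. With 1/k = 0.000106 m/kN, R_E = δ_0 / (δ_{EE} + 1/k) = 0.041496 / (0.000541 + 0.000106) = 64.09 kN.

R_E = 64.09 kN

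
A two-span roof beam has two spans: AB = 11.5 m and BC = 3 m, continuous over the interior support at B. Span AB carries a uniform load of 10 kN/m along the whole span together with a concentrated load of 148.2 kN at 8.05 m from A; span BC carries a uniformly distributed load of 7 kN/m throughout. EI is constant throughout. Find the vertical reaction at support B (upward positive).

R_B = 328.9 kN

Take M_B as the redundant. Released structure: two simple spans AB and BC with a hinge at B.
Discontinuity in slope at B on the released structure — sum the simple-span end rotations:
  span AB: UDL 10: wL³/(24EI) = 633.7/EI
  span AB: point load 148.2 at a = 8.05: Pab(L + a)/(6LEI) = 1166/EI
  span BC: UDL 7: wL³/(24EI) = 7.875/EI
  relative rotation θ_0 = (1800 + 7.875)/EI = 1808/EI
A unit hogging moment at B produces rotation L₁/(3EI) + L₂/(3EI) = 4.833/EI.
Compatibility: M_B·(L₁+L₂)/(3EI) = θ_0, giving M_B = 374 kN·m (hogging).
Span AB, ΣM about A with M_B applied at B: R_B^{AB}·11.5 = 1854 + 374, so R_B^{AB} = 193.8 kN and R_A = 263.2 − 193.8 = 69.44 kN.
Span BC, ΣM about C: R_B^{BC}·3 = 31.5 + 374, so R_B^{BC} = 135.2 kN and R_C = 21 − 135.2 = -114.2 kN.
R_B = 193.8 + 135.2 = 328.9 kN.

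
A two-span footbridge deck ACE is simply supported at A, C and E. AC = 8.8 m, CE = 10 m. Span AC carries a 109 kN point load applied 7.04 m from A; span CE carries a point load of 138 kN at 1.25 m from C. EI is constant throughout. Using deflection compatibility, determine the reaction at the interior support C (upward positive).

Take M_C as the redundant. Released structure: two simple spans AC and CE with a hinge at C.
Rotations at C on the released spans (each span's end-slope, ×1/EI):
  span AC: point load 109 at a = 7.04: Pab(L + a)/(6LEI) = 405.2/EI
  span CE: point load 138 at a = 1.25: Pab(L + b)/(6LEI) = 471.7/EI
  relative rotation θ_0 = (405.2 + 471.7)/EI = 876.8/EI
A unit hogging moment at C produces rotation L₁/(3EI) + L₂/(3EI) = 6.267/EI.
Compatibility: M_C·(L₁+L₂)/(3EI) = θ_0, giving M_C = 139.9 kN·m (hogging).
Span AC, ΣM about A with M_C applied at C: R_C^{AC}·8.8 = 767.4 + 139.9, so R_C^{AC} = 103.1 kN and R_A = 109 − 103.1 = 5.9 kN.
Span CE, ΣM about E: R_C^{CE}·10 = 1208 + 139.9, so R_C^{CE} = 134.7 kN and R_E = 138 − 134.7 = 3.258 kN.
R_C = 103.1 + 134.7 = 237.8 kN.

R_C = 237.8 kN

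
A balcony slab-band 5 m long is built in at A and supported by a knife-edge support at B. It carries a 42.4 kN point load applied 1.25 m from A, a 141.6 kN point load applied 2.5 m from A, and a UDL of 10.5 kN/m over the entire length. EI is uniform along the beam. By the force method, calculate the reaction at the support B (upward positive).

Release the roller at B. Primary structure: cantilever fixed at A.
Deflection at B on the released cantilever, summing each load's contribution:
  point load 42.4 at a = 1.25: Pa²(3L − a)/(6EI) = 151.8/EI
  point load 141.6 at a = 2.5: Pa²(3L − a)/(6EI) = 1844/EI
  UDL 10.5: wL⁴/(8EI) = 820.3/EI
  δ_0 = 2816/EI
Tip deflection under a unit load at B: L³/(3EI) = 41.67/EI.
The prop prevents deflection at B: R_B = δ_0/δ_{BB} = 2816/41.67 = 67.58 kN.

R_B = 67.58 kN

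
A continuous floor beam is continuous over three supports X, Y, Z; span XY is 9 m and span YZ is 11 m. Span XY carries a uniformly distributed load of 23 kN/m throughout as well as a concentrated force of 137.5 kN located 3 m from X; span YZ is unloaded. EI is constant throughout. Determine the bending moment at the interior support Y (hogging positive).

M_Y = 187.3 kN·m

Take M_Y as the redundant. Released structure: two simple spans XY and YZ with a hinge at Y.
Discontinuity in slope at Y on the released structure — sum the simple-span end rotations:
  span XY: UDL 23: wL³/(24EI) = 698.6/EI
  span XY: point load 137.5 at a = 3: Pab(L + a)/(6LEI) = 550/EI
  relative rotation θ_0 = (1249 + 0)/EI = 1249/EI
A unit hogging moment at Y produces rotation L₁/(3EI) + L₂/(3EI) = 6.667/EI.
Compatibility: M_Y·(L₁+L₂)/(3EI) = θ_0, giving M_Y = 187.3 kN·m (hogging).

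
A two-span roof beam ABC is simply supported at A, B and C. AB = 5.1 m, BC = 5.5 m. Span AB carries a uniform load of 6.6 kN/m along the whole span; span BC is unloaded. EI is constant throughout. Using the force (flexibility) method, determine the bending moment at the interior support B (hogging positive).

Take M_B as the redundant. Released structure: two simple spans AB and BC with a hinge at B.
End slopes at the hinge B, treating each span as simply supported:
  span AB: UDL 6.6: wL³/(24EI) = 36.48/EI
  relative rotation θ_0 = (36.48 + 0)/EI = 36.48/EI
A unit hogging moment at B produces rotation L₁/(3EI) + L₂/(3EI) = 3.533/EI.
Slope continuity at B: θ_0 = M_B·3.533/EI, so M_B = 36.48/3.533 = 10.32 kN·m (hogging).

M_B = 10.32 kN·m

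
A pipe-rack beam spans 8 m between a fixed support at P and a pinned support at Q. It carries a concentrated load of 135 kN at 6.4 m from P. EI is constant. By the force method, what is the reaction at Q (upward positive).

R_Q = 95.04 kN

Release the roller at Q. Primary structure: cantilever fixed at P.
Deflection at Q on the released cantilever, summing each load's contribution:
  point load 135 at a = 6.4: Pa²(3L − a)/(6EI) = 16220/EI
Flexibility coefficient — unit upward force at Q: δ_{QQ} = L³/(3EI) = 170.7/EI.
Compatibility at Q: δ_0 − R_Q·δ_{QQ} = 0, so R_Q = 16220/170.7 = 95.04 kN.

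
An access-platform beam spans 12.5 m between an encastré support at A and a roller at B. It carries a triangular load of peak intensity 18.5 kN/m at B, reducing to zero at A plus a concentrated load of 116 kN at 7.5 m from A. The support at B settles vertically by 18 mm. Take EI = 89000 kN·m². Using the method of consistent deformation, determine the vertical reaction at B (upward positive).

R_B = 111.2 kN

Choose R_B as the redundant. The primary structure is the cantilever fixed at A.
Downward deflection at the released point B due to the loads:
  triangular load, peak 18.5 at the free end: 11w₀L⁴/(120EI) = 41402/EI
  point load 116 at a = 7.5: Pa²(3L − a)/(6EI) = 32625/EI
  δ_0 = 74027/EI
Flexibility coefficient — unit upward force at B: δ_{BB} = L³/(3EI) = 651/EI.
With EI = 89000 kN·m²: δ_0 = 0.83177 m and δ_{BB} = 0.007315 m/kN.
Compatibility — the beam at B must follow the support down by 0.018 m: δ_0 − R_B·δ_{BB} = 0.018, so R_B = (0.83177 − 0.018)/0.007315 = 111.2 kN.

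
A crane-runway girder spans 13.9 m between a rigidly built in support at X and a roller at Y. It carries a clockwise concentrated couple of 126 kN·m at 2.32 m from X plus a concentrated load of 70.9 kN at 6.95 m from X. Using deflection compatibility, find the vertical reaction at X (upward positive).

R_X = 44.58 kN

Remove the prop at Y; the released (primary) structure is a cantilever built in at X.
Deflection at Y on the released cantilever, summing each load's contribution:
  clockwise couple 126 at a = 2.32: M₀a(2L − a)/(2EI) = 3724/EI
  point load 70.9 at a = 6.95: Pa²(3L − a)/(6EI) = 19834/EI
  δ_0 = 23559/EI
Flexibility coefficient — unit upward force at Y: δ_{YY} = L³/(3EI) = 895.2/EI.
Compatibility at Y: δ_0 − R_Y·δ_{YY} = 0, so R_Y = 23559/895.2 = 26.32 kN.
Vertical equilibrium: R_X = ΣP − R_Y = 70.9 − 26.32 = 44.58 kN.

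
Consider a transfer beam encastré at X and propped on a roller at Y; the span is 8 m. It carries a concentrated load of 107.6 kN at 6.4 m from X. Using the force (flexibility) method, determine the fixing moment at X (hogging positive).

Choose R_Y as the redundant. The primary structure is the cantilever fixed at X.
Primary-structure tip deflection at Y by superposition:
  point load 107.6 at a = 6.4: Pa²(3L − a)/(6EI) = 12928/EI
Tip deflection under a unit load at Y: L³/(3EI) = 170.7/EI.
The prop prevents deflection at Y: R_Y = δ_0/δ_{YY} = 12928/170.7 = 75.75 kN.
Moment equilibrium about X: M_X = Σ(load moments about X) − R_Y·L = 688.6 − 75.75×8 = 82.64 kN·m.

M_X = 82.64 kN·m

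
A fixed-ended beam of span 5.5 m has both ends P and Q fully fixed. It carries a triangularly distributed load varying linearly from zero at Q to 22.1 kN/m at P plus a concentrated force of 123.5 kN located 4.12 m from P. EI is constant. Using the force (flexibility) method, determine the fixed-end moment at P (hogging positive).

Release both end moments; the primary structure is a simply-supported span PQ with redundants M_P and M_Q.
On the primary (simply-supported) span, the end slopes from the loading are:
  at P: triangular load, peak 22.1: w₀L³/(45EI) = 81.71/EI
  at Q: triangular load, peak 22.1: 7w₀L³/(360EI) = 71.5/EI
  at P: point load 123.5 at a = 4.12: Pab(L + b)/(6LEI) = 146.4/EI
  at Q: point load 123.5 at a = 4.12: Pab(L + a)/(6LEI) = 204.7/EI
  θ_P0 = 228.1/EI,  θ_Q0 = 276.2/EI
Flexibility coefficients: a unit moment at one end gives L/(3EI) there and L/(6EI) at the far end, so f₁₁ = f₂₂ = 1.833/EI and f₁₂ = f₂₁ = 0.9167/EI.
Compatibility — zero rotation at each built-in end:
  1.833 M_P + 0.9167 M_Q = 228.1
  0.9167 M_P + 1.833 M_Q = 276.2
Solving the pair gives M_P = 65.46 kN·m and M_Q = 117.9 kN·m (hogging).

M_P = 65.46 kN·m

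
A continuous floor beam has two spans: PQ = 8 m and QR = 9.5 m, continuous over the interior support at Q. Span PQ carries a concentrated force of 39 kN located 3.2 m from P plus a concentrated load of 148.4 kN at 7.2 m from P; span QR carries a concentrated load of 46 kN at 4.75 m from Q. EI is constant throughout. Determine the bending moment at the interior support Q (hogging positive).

Take M_Q as the redundant. Released structure: two simple spans PQ and QR with a hinge at Q.
End slopes at the hinge Q, treating each span as simply supported:
  span PQ: point load 39 at a = 3.2: Pab(L + a)/(6LEI) = 139.8/EI
  span PQ: point load 148.4 at a = 7.2: Pab(L + a)/(6LEI) = 270.7/EI
  span QR: point load 46 at a = 4.75: Pab(L + b)/(6LEI) = 259.5/EI
  relative rotation θ_0 = (410.5 + 259.5)/EI = 669.9/EI
A unit hogging moment at Q produces rotation L₁/(3EI) + L₂/(3EI) = 5.833/EI.
Slope continuity at Q: θ_0 = M_Q·5.833/EI, so M_Q = 669.9/5.833 = 114.8 kN·m (hogging).

M_Q = 114.8 kN·m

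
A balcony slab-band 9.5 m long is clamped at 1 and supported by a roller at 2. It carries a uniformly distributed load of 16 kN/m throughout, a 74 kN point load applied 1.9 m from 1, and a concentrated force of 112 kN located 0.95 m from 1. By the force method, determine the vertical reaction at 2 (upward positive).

Take the reaction at 2 as the redundant and release it; the primary structure is a cantilever fixed at 1.
Primary-structure tip deflection at 2 by superposition:
  UDL 16: wL⁴/(8EI) = 16290/EI
  point load 74 at a = 1.9: Pa²(3L − a)/(6EI) = 1184/EI
  point load 112 at a = 0.95: Pa²(3L − a)/(6EI) = 464.1/EI
  δ_0 = 17939/EI
Flexibility coefficient — unit upward force at 2: δ_{22} = L³/(3EI) = 285.8/EI.
Compatibility at 2: δ_0 − R_2·δ_{22} = 0, so R_2 = 17939/285.8 = 62.77 kN.

R_2 = 62.77 kN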